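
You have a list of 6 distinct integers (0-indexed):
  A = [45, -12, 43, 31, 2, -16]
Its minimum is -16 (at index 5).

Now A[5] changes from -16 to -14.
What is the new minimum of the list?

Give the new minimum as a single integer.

Answer: -14

Derivation:
Old min = -16 (at index 5)
Change: A[5] -16 -> -14
Changed element WAS the min. Need to check: is -14 still <= all others?
  Min of remaining elements: -12
  New min = min(-14, -12) = -14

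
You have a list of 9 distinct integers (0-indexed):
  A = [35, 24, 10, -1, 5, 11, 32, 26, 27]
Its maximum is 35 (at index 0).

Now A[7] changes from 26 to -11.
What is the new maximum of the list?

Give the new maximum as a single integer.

Old max = 35 (at index 0)
Change: A[7] 26 -> -11
Changed element was NOT the old max.
  New max = max(old_max, new_val) = max(35, -11) = 35

Answer: 35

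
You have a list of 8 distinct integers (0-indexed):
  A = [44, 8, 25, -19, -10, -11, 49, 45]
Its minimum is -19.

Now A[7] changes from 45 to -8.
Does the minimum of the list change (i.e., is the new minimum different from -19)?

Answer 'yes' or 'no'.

Answer: no

Derivation:
Old min = -19
Change: A[7] 45 -> -8
Changed element was NOT the min; min changes only if -8 < -19.
New min = -19; changed? no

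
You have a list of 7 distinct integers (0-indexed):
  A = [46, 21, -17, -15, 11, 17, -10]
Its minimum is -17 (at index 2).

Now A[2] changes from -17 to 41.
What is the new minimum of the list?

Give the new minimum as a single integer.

Answer: -15

Derivation:
Old min = -17 (at index 2)
Change: A[2] -17 -> 41
Changed element WAS the min. Need to check: is 41 still <= all others?
  Min of remaining elements: -15
  New min = min(41, -15) = -15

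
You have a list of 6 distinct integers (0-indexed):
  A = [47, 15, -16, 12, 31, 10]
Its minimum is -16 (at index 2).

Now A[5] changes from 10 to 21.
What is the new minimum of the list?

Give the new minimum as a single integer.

Old min = -16 (at index 2)
Change: A[5] 10 -> 21
Changed element was NOT the old min.
  New min = min(old_min, new_val) = min(-16, 21) = -16

Answer: -16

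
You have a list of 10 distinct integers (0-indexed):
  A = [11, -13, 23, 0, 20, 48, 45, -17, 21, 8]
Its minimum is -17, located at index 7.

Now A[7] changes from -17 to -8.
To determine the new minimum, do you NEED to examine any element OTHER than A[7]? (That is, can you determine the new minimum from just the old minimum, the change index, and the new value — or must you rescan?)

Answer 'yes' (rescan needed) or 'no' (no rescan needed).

Old min = -17 at index 7
Change at index 7: -17 -> -8
Index 7 WAS the min and new value -8 > old min -17. Must rescan other elements to find the new min.
Needs rescan: yes

Answer: yes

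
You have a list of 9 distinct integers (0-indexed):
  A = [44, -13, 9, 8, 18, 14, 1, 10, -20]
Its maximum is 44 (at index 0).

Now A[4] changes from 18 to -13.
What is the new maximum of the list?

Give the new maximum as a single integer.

Old max = 44 (at index 0)
Change: A[4] 18 -> -13
Changed element was NOT the old max.
  New max = max(old_max, new_val) = max(44, -13) = 44

Answer: 44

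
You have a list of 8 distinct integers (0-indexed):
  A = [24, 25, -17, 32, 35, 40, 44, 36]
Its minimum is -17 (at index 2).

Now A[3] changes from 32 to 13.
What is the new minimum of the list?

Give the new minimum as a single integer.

Old min = -17 (at index 2)
Change: A[3] 32 -> 13
Changed element was NOT the old min.
  New min = min(old_min, new_val) = min(-17, 13) = -17

Answer: -17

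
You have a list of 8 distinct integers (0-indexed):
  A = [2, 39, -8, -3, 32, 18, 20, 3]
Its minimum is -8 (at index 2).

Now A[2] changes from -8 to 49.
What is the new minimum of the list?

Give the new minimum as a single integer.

Answer: -3

Derivation:
Old min = -8 (at index 2)
Change: A[2] -8 -> 49
Changed element WAS the min. Need to check: is 49 still <= all others?
  Min of remaining elements: -3
  New min = min(49, -3) = -3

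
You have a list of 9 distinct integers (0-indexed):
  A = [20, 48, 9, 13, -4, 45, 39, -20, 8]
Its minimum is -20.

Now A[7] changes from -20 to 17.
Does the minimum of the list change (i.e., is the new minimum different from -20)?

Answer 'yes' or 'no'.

Answer: yes

Derivation:
Old min = -20
Change: A[7] -20 -> 17
Changed element was the min; new min must be rechecked.
New min = -4; changed? yes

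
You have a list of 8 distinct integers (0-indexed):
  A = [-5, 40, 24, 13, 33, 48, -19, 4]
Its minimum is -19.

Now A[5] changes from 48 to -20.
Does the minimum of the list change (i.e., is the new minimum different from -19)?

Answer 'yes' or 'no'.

Answer: yes

Derivation:
Old min = -19
Change: A[5] 48 -> -20
Changed element was NOT the min; min changes only if -20 < -19.
New min = -20; changed? yes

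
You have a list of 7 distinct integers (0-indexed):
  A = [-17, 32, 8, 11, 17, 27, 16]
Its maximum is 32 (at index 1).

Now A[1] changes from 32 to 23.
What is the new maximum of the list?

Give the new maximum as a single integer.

Old max = 32 (at index 1)
Change: A[1] 32 -> 23
Changed element WAS the max -> may need rescan.
  Max of remaining elements: 27
  New max = max(23, 27) = 27

Answer: 27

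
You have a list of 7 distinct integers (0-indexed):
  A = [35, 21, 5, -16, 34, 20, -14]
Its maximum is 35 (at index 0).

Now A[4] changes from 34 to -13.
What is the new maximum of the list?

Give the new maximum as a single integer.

Answer: 35

Derivation:
Old max = 35 (at index 0)
Change: A[4] 34 -> -13
Changed element was NOT the old max.
  New max = max(old_max, new_val) = max(35, -13) = 35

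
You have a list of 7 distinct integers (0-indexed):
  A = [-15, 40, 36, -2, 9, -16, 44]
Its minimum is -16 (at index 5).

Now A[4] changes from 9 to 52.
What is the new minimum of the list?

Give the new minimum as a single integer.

Old min = -16 (at index 5)
Change: A[4] 9 -> 52
Changed element was NOT the old min.
  New min = min(old_min, new_val) = min(-16, 52) = -16

Answer: -16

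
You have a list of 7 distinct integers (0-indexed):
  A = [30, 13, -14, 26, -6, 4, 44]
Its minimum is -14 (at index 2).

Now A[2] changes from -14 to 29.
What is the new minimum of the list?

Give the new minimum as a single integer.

Old min = -14 (at index 2)
Change: A[2] -14 -> 29
Changed element WAS the min. Need to check: is 29 still <= all others?
  Min of remaining elements: -6
  New min = min(29, -6) = -6

Answer: -6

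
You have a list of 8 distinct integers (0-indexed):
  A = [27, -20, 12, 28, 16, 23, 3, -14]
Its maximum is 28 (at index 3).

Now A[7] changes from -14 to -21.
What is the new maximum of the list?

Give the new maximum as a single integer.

Answer: 28

Derivation:
Old max = 28 (at index 3)
Change: A[7] -14 -> -21
Changed element was NOT the old max.
  New max = max(old_max, new_val) = max(28, -21) = 28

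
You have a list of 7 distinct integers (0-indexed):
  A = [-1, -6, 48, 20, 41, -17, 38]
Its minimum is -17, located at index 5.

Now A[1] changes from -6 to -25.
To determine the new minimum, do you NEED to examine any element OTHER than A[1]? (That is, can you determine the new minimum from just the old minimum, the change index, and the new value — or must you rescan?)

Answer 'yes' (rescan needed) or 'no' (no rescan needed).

Answer: no

Derivation:
Old min = -17 at index 5
Change at index 1: -6 -> -25
Index 1 was NOT the min. New min = min(-17, -25). No rescan of other elements needed.
Needs rescan: no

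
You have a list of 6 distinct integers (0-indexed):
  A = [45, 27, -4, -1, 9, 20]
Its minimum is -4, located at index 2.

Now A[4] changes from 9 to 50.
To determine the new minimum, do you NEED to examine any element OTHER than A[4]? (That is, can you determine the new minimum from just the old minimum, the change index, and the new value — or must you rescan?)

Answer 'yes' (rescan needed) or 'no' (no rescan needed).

Answer: no

Derivation:
Old min = -4 at index 2
Change at index 4: 9 -> 50
Index 4 was NOT the min. New min = min(-4, 50). No rescan of other elements needed.
Needs rescan: no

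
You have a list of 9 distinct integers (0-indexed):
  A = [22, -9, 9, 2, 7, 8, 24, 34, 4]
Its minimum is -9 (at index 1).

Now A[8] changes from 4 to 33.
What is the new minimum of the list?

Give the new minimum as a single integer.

Answer: -9

Derivation:
Old min = -9 (at index 1)
Change: A[8] 4 -> 33
Changed element was NOT the old min.
  New min = min(old_min, new_val) = min(-9, 33) = -9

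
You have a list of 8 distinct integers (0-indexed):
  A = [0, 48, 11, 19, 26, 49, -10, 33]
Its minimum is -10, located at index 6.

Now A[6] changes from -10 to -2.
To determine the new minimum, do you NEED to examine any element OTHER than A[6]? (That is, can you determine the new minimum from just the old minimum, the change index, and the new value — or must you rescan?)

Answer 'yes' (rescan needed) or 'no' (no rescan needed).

Old min = -10 at index 6
Change at index 6: -10 -> -2
Index 6 WAS the min and new value -2 > old min -10. Must rescan other elements to find the new min.
Needs rescan: yes

Answer: yes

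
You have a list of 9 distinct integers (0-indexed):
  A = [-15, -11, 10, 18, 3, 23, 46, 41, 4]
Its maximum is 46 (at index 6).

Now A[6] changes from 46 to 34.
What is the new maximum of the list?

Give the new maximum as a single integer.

Old max = 46 (at index 6)
Change: A[6] 46 -> 34
Changed element WAS the max -> may need rescan.
  Max of remaining elements: 41
  New max = max(34, 41) = 41

Answer: 41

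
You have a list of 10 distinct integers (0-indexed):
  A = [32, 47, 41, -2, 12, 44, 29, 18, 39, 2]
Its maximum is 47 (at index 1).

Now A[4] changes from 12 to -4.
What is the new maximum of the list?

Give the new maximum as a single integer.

Old max = 47 (at index 1)
Change: A[4] 12 -> -4
Changed element was NOT the old max.
  New max = max(old_max, new_val) = max(47, -4) = 47

Answer: 47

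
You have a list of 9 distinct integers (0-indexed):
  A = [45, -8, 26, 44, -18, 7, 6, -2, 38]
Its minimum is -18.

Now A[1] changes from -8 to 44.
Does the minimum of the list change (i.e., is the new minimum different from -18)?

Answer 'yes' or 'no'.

Answer: no

Derivation:
Old min = -18
Change: A[1] -8 -> 44
Changed element was NOT the min; min changes only if 44 < -18.
New min = -18; changed? no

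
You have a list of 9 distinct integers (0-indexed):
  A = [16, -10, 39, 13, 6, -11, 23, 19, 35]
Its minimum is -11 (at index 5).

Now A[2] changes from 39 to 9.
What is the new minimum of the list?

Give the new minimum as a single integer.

Old min = -11 (at index 5)
Change: A[2] 39 -> 9
Changed element was NOT the old min.
  New min = min(old_min, new_val) = min(-11, 9) = -11

Answer: -11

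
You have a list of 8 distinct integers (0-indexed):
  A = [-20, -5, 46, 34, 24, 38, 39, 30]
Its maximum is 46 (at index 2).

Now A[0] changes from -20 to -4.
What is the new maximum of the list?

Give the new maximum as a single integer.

Old max = 46 (at index 2)
Change: A[0] -20 -> -4
Changed element was NOT the old max.
  New max = max(old_max, new_val) = max(46, -4) = 46

Answer: 46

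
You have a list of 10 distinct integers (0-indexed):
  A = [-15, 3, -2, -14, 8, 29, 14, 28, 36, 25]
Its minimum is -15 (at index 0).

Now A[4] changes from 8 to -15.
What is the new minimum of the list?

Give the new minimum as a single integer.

Answer: -15

Derivation:
Old min = -15 (at index 0)
Change: A[4] 8 -> -15
Changed element was NOT the old min.
  New min = min(old_min, new_val) = min(-15, -15) = -15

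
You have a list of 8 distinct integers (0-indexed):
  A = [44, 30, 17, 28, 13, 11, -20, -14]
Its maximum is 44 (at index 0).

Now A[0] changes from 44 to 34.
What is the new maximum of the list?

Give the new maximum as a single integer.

Answer: 34

Derivation:
Old max = 44 (at index 0)
Change: A[0] 44 -> 34
Changed element WAS the max -> may need rescan.
  Max of remaining elements: 30
  New max = max(34, 30) = 34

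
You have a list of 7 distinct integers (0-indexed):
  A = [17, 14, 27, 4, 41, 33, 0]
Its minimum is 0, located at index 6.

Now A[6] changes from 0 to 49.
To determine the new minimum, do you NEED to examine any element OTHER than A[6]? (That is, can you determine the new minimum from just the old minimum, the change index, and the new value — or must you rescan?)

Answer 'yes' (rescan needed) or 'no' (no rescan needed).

Answer: yes

Derivation:
Old min = 0 at index 6
Change at index 6: 0 -> 49
Index 6 WAS the min and new value 49 > old min 0. Must rescan other elements to find the new min.
Needs rescan: yes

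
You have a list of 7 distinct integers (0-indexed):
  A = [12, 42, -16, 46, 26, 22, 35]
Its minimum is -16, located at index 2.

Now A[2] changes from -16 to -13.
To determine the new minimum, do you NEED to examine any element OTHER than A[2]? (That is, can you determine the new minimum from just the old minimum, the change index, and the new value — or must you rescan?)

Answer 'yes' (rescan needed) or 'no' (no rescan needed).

Old min = -16 at index 2
Change at index 2: -16 -> -13
Index 2 WAS the min and new value -13 > old min -16. Must rescan other elements to find the new min.
Needs rescan: yes

Answer: yes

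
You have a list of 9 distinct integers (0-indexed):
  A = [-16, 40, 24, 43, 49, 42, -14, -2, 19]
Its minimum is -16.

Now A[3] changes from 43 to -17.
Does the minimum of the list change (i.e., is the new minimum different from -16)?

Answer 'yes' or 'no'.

Old min = -16
Change: A[3] 43 -> -17
Changed element was NOT the min; min changes only if -17 < -16.
New min = -17; changed? yes

Answer: yes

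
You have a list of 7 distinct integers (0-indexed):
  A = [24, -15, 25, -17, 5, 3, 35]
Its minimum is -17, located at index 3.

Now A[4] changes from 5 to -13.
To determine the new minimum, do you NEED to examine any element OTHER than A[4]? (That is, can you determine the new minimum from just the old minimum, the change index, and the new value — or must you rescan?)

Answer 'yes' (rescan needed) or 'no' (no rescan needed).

Old min = -17 at index 3
Change at index 4: 5 -> -13
Index 4 was NOT the min. New min = min(-17, -13). No rescan of other elements needed.
Needs rescan: no

Answer: no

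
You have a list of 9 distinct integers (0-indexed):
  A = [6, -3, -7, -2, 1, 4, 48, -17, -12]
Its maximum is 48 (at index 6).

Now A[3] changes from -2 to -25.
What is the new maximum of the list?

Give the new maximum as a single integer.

Answer: 48

Derivation:
Old max = 48 (at index 6)
Change: A[3] -2 -> -25
Changed element was NOT the old max.
  New max = max(old_max, new_val) = max(48, -25) = 48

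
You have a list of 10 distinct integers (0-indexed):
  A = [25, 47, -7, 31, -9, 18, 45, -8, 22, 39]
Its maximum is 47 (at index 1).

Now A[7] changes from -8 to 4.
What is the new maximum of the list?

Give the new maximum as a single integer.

Old max = 47 (at index 1)
Change: A[7] -8 -> 4
Changed element was NOT the old max.
  New max = max(old_max, new_val) = max(47, 4) = 47

Answer: 47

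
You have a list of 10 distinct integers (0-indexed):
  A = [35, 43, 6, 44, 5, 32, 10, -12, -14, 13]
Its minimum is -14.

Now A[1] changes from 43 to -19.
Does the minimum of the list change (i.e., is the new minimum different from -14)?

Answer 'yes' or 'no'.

Answer: yes

Derivation:
Old min = -14
Change: A[1] 43 -> -19
Changed element was NOT the min; min changes only if -19 < -14.
New min = -19; changed? yes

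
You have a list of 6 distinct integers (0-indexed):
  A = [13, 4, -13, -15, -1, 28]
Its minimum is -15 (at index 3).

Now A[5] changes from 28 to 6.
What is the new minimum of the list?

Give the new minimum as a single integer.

Answer: -15

Derivation:
Old min = -15 (at index 3)
Change: A[5] 28 -> 6
Changed element was NOT the old min.
  New min = min(old_min, new_val) = min(-15, 6) = -15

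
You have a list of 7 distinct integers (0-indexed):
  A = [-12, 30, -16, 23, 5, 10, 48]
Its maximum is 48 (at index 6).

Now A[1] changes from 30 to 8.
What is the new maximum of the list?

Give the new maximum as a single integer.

Old max = 48 (at index 6)
Change: A[1] 30 -> 8
Changed element was NOT the old max.
  New max = max(old_max, new_val) = max(48, 8) = 48

Answer: 48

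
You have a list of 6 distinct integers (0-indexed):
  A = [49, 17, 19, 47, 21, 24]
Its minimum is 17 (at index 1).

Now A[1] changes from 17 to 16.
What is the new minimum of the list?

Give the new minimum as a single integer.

Answer: 16

Derivation:
Old min = 17 (at index 1)
Change: A[1] 17 -> 16
Changed element WAS the min. Need to check: is 16 still <= all others?
  Min of remaining elements: 19
  New min = min(16, 19) = 16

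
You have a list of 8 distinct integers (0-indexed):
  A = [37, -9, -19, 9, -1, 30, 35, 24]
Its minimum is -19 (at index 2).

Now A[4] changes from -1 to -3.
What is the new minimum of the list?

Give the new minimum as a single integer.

Answer: -19

Derivation:
Old min = -19 (at index 2)
Change: A[4] -1 -> -3
Changed element was NOT the old min.
  New min = min(old_min, new_val) = min(-19, -3) = -19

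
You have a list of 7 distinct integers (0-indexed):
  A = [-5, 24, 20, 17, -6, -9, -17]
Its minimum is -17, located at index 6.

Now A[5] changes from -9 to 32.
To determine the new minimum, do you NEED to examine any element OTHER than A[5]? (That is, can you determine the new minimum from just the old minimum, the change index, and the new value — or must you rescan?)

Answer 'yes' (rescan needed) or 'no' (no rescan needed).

Answer: no

Derivation:
Old min = -17 at index 6
Change at index 5: -9 -> 32
Index 5 was NOT the min. New min = min(-17, 32). No rescan of other elements needed.
Needs rescan: no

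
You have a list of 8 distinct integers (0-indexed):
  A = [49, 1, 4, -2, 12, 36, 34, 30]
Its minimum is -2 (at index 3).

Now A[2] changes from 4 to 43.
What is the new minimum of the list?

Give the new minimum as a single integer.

Old min = -2 (at index 3)
Change: A[2] 4 -> 43
Changed element was NOT the old min.
  New min = min(old_min, new_val) = min(-2, 43) = -2

Answer: -2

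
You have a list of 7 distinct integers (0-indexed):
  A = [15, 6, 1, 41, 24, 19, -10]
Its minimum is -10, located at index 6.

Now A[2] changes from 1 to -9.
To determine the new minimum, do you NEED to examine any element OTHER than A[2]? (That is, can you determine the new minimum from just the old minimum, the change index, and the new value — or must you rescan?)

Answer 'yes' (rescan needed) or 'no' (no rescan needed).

Old min = -10 at index 6
Change at index 2: 1 -> -9
Index 2 was NOT the min. New min = min(-10, -9). No rescan of other elements needed.
Needs rescan: no

Answer: no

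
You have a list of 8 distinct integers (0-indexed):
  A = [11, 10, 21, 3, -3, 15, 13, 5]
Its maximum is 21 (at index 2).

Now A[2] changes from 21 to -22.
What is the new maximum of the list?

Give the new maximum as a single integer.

Old max = 21 (at index 2)
Change: A[2] 21 -> -22
Changed element WAS the max -> may need rescan.
  Max of remaining elements: 15
  New max = max(-22, 15) = 15

Answer: 15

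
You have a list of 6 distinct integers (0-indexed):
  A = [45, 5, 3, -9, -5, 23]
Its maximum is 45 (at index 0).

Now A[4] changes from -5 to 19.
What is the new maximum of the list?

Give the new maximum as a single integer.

Answer: 45

Derivation:
Old max = 45 (at index 0)
Change: A[4] -5 -> 19
Changed element was NOT the old max.
  New max = max(old_max, new_val) = max(45, 19) = 45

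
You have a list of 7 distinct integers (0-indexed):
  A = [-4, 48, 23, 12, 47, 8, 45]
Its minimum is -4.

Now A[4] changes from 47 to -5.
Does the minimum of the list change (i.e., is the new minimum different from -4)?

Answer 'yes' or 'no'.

Answer: yes

Derivation:
Old min = -4
Change: A[4] 47 -> -5
Changed element was NOT the min; min changes only if -5 < -4.
New min = -5; changed? yes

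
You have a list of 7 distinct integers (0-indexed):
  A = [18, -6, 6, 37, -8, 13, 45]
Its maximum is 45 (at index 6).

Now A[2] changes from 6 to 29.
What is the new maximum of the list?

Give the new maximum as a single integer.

Old max = 45 (at index 6)
Change: A[2] 6 -> 29
Changed element was NOT the old max.
  New max = max(old_max, new_val) = max(45, 29) = 45

Answer: 45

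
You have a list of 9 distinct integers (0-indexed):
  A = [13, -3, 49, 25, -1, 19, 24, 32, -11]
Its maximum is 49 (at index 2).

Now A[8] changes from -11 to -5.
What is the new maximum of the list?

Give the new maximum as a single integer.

Answer: 49

Derivation:
Old max = 49 (at index 2)
Change: A[8] -11 -> -5
Changed element was NOT the old max.
  New max = max(old_max, new_val) = max(49, -5) = 49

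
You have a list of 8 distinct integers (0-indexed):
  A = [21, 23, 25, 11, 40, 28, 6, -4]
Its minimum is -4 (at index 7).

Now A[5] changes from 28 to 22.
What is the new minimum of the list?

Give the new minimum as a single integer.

Old min = -4 (at index 7)
Change: A[5] 28 -> 22
Changed element was NOT the old min.
  New min = min(old_min, new_val) = min(-4, 22) = -4

Answer: -4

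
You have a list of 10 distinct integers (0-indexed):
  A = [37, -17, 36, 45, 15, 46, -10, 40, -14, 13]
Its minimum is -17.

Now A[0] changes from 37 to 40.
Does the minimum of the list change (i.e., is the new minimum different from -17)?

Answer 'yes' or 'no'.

Answer: no

Derivation:
Old min = -17
Change: A[0] 37 -> 40
Changed element was NOT the min; min changes only if 40 < -17.
New min = -17; changed? no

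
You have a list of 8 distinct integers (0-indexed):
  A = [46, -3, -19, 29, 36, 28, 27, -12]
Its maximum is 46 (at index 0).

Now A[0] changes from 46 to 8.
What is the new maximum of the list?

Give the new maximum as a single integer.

Old max = 46 (at index 0)
Change: A[0] 46 -> 8
Changed element WAS the max -> may need rescan.
  Max of remaining elements: 36
  New max = max(8, 36) = 36

Answer: 36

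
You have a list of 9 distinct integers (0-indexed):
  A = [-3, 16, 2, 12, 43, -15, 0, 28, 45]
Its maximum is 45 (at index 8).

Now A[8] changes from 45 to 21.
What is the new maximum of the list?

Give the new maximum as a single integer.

Old max = 45 (at index 8)
Change: A[8] 45 -> 21
Changed element WAS the max -> may need rescan.
  Max of remaining elements: 43
  New max = max(21, 43) = 43

Answer: 43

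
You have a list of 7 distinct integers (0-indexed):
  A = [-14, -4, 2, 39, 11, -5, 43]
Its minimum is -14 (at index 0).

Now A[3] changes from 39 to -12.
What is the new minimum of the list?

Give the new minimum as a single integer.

Old min = -14 (at index 0)
Change: A[3] 39 -> -12
Changed element was NOT the old min.
  New min = min(old_min, new_val) = min(-14, -12) = -14

Answer: -14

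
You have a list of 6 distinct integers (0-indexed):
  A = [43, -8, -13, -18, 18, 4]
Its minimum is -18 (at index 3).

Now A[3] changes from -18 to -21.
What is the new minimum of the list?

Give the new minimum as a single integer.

Old min = -18 (at index 3)
Change: A[3] -18 -> -21
Changed element WAS the min. Need to check: is -21 still <= all others?
  Min of remaining elements: -13
  New min = min(-21, -13) = -21

Answer: -21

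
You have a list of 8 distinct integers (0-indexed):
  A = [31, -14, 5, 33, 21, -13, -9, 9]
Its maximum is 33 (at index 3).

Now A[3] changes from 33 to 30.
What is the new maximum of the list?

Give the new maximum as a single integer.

Old max = 33 (at index 3)
Change: A[3] 33 -> 30
Changed element WAS the max -> may need rescan.
  Max of remaining elements: 31
  New max = max(30, 31) = 31

Answer: 31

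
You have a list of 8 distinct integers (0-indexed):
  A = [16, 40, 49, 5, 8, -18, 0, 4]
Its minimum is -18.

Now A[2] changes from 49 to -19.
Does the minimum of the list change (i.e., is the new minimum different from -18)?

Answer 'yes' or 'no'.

Answer: yes

Derivation:
Old min = -18
Change: A[2] 49 -> -19
Changed element was NOT the min; min changes only if -19 < -18.
New min = -19; changed? yes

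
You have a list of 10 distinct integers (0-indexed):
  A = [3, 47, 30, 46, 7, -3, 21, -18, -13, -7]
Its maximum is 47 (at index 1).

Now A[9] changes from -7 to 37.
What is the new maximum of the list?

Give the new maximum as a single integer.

Answer: 47

Derivation:
Old max = 47 (at index 1)
Change: A[9] -7 -> 37
Changed element was NOT the old max.
  New max = max(old_max, new_val) = max(47, 37) = 47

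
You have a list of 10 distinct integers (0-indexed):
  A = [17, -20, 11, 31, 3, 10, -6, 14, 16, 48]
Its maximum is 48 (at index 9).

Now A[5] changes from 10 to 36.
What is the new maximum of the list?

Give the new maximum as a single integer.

Old max = 48 (at index 9)
Change: A[5] 10 -> 36
Changed element was NOT the old max.
  New max = max(old_max, new_val) = max(48, 36) = 48

Answer: 48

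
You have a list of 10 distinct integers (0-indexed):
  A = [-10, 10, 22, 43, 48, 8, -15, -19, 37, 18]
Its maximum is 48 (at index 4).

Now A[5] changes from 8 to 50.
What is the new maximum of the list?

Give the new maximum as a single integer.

Answer: 50

Derivation:
Old max = 48 (at index 4)
Change: A[5] 8 -> 50
Changed element was NOT the old max.
  New max = max(old_max, new_val) = max(48, 50) = 50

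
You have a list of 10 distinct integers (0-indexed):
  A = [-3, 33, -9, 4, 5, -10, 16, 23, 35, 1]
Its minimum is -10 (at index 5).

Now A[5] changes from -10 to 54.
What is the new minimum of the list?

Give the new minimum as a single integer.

Old min = -10 (at index 5)
Change: A[5] -10 -> 54
Changed element WAS the min. Need to check: is 54 still <= all others?
  Min of remaining elements: -9
  New min = min(54, -9) = -9

Answer: -9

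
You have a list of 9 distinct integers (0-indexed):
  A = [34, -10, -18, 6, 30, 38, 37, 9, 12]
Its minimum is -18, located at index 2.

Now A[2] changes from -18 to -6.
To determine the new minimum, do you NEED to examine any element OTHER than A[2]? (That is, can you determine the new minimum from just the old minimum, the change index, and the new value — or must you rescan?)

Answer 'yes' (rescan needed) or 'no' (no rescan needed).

Old min = -18 at index 2
Change at index 2: -18 -> -6
Index 2 WAS the min and new value -6 > old min -18. Must rescan other elements to find the new min.
Needs rescan: yes

Answer: yes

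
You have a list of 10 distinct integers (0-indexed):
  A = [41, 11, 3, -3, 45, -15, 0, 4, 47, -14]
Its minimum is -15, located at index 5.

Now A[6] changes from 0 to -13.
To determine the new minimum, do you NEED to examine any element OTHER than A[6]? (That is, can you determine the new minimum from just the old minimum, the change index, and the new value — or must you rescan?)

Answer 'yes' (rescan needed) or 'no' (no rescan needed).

Answer: no

Derivation:
Old min = -15 at index 5
Change at index 6: 0 -> -13
Index 6 was NOT the min. New min = min(-15, -13). No rescan of other elements needed.
Needs rescan: no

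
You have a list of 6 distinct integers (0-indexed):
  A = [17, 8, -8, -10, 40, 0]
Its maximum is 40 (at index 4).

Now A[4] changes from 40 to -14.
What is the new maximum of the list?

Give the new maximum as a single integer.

Answer: 17

Derivation:
Old max = 40 (at index 4)
Change: A[4] 40 -> -14
Changed element WAS the max -> may need rescan.
  Max of remaining elements: 17
  New max = max(-14, 17) = 17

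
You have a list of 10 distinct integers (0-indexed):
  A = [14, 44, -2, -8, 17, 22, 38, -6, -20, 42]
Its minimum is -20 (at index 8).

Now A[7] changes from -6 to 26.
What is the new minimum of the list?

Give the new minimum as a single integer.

Old min = -20 (at index 8)
Change: A[7] -6 -> 26
Changed element was NOT the old min.
  New min = min(old_min, new_val) = min(-20, 26) = -20

Answer: -20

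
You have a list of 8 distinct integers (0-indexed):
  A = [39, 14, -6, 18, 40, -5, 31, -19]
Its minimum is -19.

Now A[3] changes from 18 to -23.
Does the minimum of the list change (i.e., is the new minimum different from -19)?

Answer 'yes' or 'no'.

Old min = -19
Change: A[3] 18 -> -23
Changed element was NOT the min; min changes only if -23 < -19.
New min = -23; changed? yes

Answer: yes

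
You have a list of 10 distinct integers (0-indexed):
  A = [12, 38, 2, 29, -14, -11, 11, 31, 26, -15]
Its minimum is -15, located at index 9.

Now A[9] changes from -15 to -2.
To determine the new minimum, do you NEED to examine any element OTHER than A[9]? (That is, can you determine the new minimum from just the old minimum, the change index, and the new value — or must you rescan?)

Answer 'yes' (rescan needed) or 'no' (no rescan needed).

Answer: yes

Derivation:
Old min = -15 at index 9
Change at index 9: -15 -> -2
Index 9 WAS the min and new value -2 > old min -15. Must rescan other elements to find the new min.
Needs rescan: yes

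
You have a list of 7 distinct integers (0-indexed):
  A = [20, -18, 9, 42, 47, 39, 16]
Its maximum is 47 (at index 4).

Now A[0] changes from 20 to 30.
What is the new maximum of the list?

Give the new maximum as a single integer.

Old max = 47 (at index 4)
Change: A[0] 20 -> 30
Changed element was NOT the old max.
  New max = max(old_max, new_val) = max(47, 30) = 47

Answer: 47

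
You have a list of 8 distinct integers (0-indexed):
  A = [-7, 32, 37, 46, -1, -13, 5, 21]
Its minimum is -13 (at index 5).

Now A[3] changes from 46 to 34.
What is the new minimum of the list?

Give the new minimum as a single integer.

Old min = -13 (at index 5)
Change: A[3] 46 -> 34
Changed element was NOT the old min.
  New min = min(old_min, new_val) = min(-13, 34) = -13

Answer: -13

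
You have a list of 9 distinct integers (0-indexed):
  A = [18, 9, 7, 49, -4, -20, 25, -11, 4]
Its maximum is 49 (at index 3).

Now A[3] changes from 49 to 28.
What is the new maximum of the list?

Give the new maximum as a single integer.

Old max = 49 (at index 3)
Change: A[3] 49 -> 28
Changed element WAS the max -> may need rescan.
  Max of remaining elements: 25
  New max = max(28, 25) = 28

Answer: 28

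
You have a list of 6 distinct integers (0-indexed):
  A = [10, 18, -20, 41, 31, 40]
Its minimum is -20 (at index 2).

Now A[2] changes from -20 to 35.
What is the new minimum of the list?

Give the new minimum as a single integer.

Answer: 10

Derivation:
Old min = -20 (at index 2)
Change: A[2] -20 -> 35
Changed element WAS the min. Need to check: is 35 still <= all others?
  Min of remaining elements: 10
  New min = min(35, 10) = 10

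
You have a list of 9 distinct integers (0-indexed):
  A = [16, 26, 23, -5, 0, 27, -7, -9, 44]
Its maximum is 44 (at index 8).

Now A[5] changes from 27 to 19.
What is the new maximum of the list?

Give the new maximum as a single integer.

Answer: 44

Derivation:
Old max = 44 (at index 8)
Change: A[5] 27 -> 19
Changed element was NOT the old max.
  New max = max(old_max, new_val) = max(44, 19) = 44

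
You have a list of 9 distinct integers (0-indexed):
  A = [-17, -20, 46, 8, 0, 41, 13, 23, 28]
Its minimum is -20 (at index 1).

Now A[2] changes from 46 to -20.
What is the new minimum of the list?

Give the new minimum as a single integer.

Answer: -20

Derivation:
Old min = -20 (at index 1)
Change: A[2] 46 -> -20
Changed element was NOT the old min.
  New min = min(old_min, new_val) = min(-20, -20) = -20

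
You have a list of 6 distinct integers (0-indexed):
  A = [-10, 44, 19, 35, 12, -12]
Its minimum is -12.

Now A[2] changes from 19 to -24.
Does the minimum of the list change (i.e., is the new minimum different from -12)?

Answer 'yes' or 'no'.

Answer: yes

Derivation:
Old min = -12
Change: A[2] 19 -> -24
Changed element was NOT the min; min changes only if -24 < -12.
New min = -24; changed? yes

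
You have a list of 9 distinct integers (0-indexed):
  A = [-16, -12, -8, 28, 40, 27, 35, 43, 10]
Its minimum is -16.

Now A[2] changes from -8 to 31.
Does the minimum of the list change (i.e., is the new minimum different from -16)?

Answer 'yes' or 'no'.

Old min = -16
Change: A[2] -8 -> 31
Changed element was NOT the min; min changes only if 31 < -16.
New min = -16; changed? no

Answer: no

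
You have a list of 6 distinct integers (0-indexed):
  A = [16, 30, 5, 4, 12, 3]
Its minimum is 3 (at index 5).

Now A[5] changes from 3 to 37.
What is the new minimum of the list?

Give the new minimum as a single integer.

Answer: 4

Derivation:
Old min = 3 (at index 5)
Change: A[5] 3 -> 37
Changed element WAS the min. Need to check: is 37 still <= all others?
  Min of remaining elements: 4
  New min = min(37, 4) = 4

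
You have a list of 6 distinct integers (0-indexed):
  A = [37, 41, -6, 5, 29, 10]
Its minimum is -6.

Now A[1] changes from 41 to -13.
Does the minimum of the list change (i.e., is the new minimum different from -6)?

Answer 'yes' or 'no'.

Answer: yes

Derivation:
Old min = -6
Change: A[1] 41 -> -13
Changed element was NOT the min; min changes only if -13 < -6.
New min = -13; changed? yes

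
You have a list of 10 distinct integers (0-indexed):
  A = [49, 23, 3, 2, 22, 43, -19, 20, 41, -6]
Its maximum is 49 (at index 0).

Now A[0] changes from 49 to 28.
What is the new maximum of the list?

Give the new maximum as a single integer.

Old max = 49 (at index 0)
Change: A[0] 49 -> 28
Changed element WAS the max -> may need rescan.
  Max of remaining elements: 43
  New max = max(28, 43) = 43

Answer: 43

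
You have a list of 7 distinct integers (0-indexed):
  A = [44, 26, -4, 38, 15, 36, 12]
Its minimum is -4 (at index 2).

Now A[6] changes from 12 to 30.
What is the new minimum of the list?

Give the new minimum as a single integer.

Old min = -4 (at index 2)
Change: A[6] 12 -> 30
Changed element was NOT the old min.
  New min = min(old_min, new_val) = min(-4, 30) = -4

Answer: -4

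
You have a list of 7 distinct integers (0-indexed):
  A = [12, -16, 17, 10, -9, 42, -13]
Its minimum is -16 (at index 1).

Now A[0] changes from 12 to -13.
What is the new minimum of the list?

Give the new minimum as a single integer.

Answer: -16

Derivation:
Old min = -16 (at index 1)
Change: A[0] 12 -> -13
Changed element was NOT the old min.
  New min = min(old_min, new_val) = min(-16, -13) = -16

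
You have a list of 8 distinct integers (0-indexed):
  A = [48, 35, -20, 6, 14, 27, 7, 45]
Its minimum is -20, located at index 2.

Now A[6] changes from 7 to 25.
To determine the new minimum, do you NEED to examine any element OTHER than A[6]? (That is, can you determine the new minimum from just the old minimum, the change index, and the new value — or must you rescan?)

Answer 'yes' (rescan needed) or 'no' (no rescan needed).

Answer: no

Derivation:
Old min = -20 at index 2
Change at index 6: 7 -> 25
Index 6 was NOT the min. New min = min(-20, 25). No rescan of other elements needed.
Needs rescan: no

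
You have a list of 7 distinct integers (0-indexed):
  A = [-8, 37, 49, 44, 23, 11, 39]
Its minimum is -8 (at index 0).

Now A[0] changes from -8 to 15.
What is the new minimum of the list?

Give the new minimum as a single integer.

Old min = -8 (at index 0)
Change: A[0] -8 -> 15
Changed element WAS the min. Need to check: is 15 still <= all others?
  Min of remaining elements: 11
  New min = min(15, 11) = 11

Answer: 11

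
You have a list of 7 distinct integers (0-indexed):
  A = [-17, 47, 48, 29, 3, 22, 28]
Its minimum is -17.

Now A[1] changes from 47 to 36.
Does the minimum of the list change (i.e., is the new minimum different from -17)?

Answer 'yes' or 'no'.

Old min = -17
Change: A[1] 47 -> 36
Changed element was NOT the min; min changes only if 36 < -17.
New min = -17; changed? no

Answer: no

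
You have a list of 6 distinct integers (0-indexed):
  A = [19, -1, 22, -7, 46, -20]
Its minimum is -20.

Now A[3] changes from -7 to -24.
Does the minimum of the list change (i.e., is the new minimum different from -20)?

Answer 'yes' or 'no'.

Old min = -20
Change: A[3] -7 -> -24
Changed element was NOT the min; min changes only if -24 < -20.
New min = -24; changed? yes

Answer: yes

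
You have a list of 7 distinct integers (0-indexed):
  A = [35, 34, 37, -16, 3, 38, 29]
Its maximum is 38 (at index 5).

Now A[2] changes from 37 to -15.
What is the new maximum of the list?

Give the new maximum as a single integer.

Answer: 38

Derivation:
Old max = 38 (at index 5)
Change: A[2] 37 -> -15
Changed element was NOT the old max.
  New max = max(old_max, new_val) = max(38, -15) = 38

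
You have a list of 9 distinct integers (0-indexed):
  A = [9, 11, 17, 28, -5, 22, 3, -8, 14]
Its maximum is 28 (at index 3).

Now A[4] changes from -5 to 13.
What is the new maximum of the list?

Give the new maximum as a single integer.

Answer: 28

Derivation:
Old max = 28 (at index 3)
Change: A[4] -5 -> 13
Changed element was NOT the old max.
  New max = max(old_max, new_val) = max(28, 13) = 28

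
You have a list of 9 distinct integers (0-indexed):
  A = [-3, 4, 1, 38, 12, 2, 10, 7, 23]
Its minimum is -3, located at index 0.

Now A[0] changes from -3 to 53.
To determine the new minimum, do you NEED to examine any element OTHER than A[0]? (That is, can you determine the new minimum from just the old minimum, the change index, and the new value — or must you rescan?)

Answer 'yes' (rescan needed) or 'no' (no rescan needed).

Old min = -3 at index 0
Change at index 0: -3 -> 53
Index 0 WAS the min and new value 53 > old min -3. Must rescan other elements to find the new min.
Needs rescan: yes

Answer: yes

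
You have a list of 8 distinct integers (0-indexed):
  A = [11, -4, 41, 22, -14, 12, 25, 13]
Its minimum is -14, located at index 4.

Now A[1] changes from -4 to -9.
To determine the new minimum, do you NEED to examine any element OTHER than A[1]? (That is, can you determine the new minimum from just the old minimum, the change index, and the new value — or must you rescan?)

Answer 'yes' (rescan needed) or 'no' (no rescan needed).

Old min = -14 at index 4
Change at index 1: -4 -> -9
Index 1 was NOT the min. New min = min(-14, -9). No rescan of other elements needed.
Needs rescan: no

Answer: no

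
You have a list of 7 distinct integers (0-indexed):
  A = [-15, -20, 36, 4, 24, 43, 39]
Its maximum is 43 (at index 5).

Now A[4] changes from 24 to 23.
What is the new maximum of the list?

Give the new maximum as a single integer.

Answer: 43

Derivation:
Old max = 43 (at index 5)
Change: A[4] 24 -> 23
Changed element was NOT the old max.
  New max = max(old_max, new_val) = max(43, 23) = 43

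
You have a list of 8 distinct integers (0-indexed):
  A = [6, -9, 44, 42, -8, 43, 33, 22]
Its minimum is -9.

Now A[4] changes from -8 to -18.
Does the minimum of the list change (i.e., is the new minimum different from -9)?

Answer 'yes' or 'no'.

Answer: yes

Derivation:
Old min = -9
Change: A[4] -8 -> -18
Changed element was NOT the min; min changes only if -18 < -9.
New min = -18; changed? yes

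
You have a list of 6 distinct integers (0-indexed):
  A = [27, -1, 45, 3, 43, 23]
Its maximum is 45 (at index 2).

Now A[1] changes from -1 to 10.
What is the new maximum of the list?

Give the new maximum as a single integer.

Answer: 45

Derivation:
Old max = 45 (at index 2)
Change: A[1] -1 -> 10
Changed element was NOT the old max.
  New max = max(old_max, new_val) = max(45, 10) = 45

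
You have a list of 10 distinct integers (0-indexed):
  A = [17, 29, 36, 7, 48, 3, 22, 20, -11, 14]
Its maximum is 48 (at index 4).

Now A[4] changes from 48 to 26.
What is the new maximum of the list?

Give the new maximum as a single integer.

Answer: 36

Derivation:
Old max = 48 (at index 4)
Change: A[4] 48 -> 26
Changed element WAS the max -> may need rescan.
  Max of remaining elements: 36
  New max = max(26, 36) = 36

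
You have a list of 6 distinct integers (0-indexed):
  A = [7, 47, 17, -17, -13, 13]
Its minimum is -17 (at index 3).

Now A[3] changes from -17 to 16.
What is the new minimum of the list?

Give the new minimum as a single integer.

Answer: -13

Derivation:
Old min = -17 (at index 3)
Change: A[3] -17 -> 16
Changed element WAS the min. Need to check: is 16 still <= all others?
  Min of remaining elements: -13
  New min = min(16, -13) = -13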